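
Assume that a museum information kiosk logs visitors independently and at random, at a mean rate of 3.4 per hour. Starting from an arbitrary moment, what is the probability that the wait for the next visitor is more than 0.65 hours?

0.1097

The wait for the next event is exponential with rate λ = 3.4 per hour.
P(T > 0.65) = e^(−λt) = e^(−3.4 × 0.65) = e^(−2.21) ≈ 0.1097.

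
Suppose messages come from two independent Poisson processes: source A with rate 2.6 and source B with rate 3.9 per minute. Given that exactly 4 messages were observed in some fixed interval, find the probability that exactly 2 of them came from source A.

0.3456

Given the total, each event is independently from source A with probability p = λ_A/(λ_A+λ_B) = 2.6/6.5 = 0.4000.
So K ~ Binomial(4, 2.6/6.5): P(K = 2) = C(4,2) · (2.6/6.5)^2 · (3.9/6.5)^2 ≈ 0.3456.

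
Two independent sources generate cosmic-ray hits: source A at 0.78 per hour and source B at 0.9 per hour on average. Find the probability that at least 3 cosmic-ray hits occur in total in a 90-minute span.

Independent Poisson processes superpose: combined rate λ = 0.78 + 0.9 = 1.68 per hour.
Over the interval, μ = 1.68 × 1.5 = 2.52 (a 90-minute span = 1.5 hours).
P(N ≥ 3) = 1 − P(N ≤ 2) ≈ 0.4613.

0.4613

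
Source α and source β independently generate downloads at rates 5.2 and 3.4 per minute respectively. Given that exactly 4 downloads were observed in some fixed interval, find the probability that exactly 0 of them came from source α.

Given the total, each event is independently from source α with probability p = λ_α/(λ_α+λ_β) = 5.2/8.6 ≈ 0.6047.
So K ~ Binomial(4, 5.2/8.6): P(K = 0) = C(4,0) · (5.2/8.6)^0 · (3.4/8.6)^4 ≈ 0.0244.

0.0244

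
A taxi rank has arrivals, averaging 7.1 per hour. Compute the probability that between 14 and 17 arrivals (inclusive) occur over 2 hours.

0.3692

Over the interval, μ = 7.1 × 2 = 14.2 (2 hours).
P(14 ≤ N ≤ 17) = Σ_{j=14}^{17} e^(−14.2) · 14.2^j/j! ≈ 0.3692.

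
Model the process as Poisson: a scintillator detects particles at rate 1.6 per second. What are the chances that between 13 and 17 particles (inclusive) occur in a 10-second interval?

0.4662

Over the interval, μ = 1.6 × 10 = 16 (a 10-second interval = 10 seconds).
P(13 ≤ N ≤ 17) = Σ_{j=13}^{17} e^(−16) · 16^j/j! ≈ 0.4662.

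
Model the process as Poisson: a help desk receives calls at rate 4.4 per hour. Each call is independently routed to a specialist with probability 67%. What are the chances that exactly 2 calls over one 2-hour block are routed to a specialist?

Thinning: the calls that are routed to a specialist themselves form a Poisson process with rate 0.67 × 4.4 = 2.948 per hour.
Over the interval, μ = 2.948 × 2 = 5.896 (a 2-hour block = 2 hours).
P(N = 2) = e^(−5.896) · 5.896^2/2! ≈ 0.0478.

0.0478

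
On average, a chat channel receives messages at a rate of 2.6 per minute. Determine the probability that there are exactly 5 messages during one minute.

With mean μ = 2.6 per minute,
P(N = 5) = e^(−μ) μ^5/5! = e^(−2.6) · 2.6^5/120 ≈ 0.0735.

0.0735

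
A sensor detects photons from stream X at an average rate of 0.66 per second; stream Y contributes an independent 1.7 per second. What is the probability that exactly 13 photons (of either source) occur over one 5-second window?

0.1036

Independent Poisson processes superpose: combined rate λ = 0.66 + 1.7 = 2.36 per second.
Over the interval, μ = 2.36 × 5 = 11.8 (a 5-second window = 5 seconds).
P(N = 13) = e^(−11.8) · 11.8^13/13! ≈ 0.1036.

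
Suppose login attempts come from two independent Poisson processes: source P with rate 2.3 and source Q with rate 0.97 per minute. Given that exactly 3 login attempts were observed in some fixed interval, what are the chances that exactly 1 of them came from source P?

0.1857

Given the total, each event is independently from source P with probability p = λ_P/(λ_P+λ_Q) = 2.3/3.27 ≈ 0.7034.
So K ~ Binomial(3, 2.3/3.27): P(K = 1) = C(3,1) · (2.3/3.27)^1 · (0.97/3.27)^2 ≈ 0.1857.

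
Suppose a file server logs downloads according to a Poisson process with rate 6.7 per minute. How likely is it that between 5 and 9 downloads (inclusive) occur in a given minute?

With mean μ = 6.7 per minute,
P(5 ≤ N ≤ 9) = Σ_{j=5}^{9} e^(−6.7) · 6.7^j/j! ≈ 0.6574.

0.6574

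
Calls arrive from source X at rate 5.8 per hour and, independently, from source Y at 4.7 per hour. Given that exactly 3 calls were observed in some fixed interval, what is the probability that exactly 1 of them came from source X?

0.3320

Given the total, each event is independently from source X with probability p = λ_X/(λ_X+λ_Y) = 5.8/10.5 ≈ 0.5524.
So K ~ Binomial(3, 5.8/10.5): P(K = 1) = C(3,1) · (5.8/10.5)^1 · (4.7/10.5)^2 ≈ 0.3320.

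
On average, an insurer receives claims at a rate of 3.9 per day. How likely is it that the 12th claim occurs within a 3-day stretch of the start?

0.5037

Over the interval, μ = 3.9 × 3 = 11.7 (a 3-day stretch = 3 days).
The 12th arrival falls in the interval iff at least 12 events occur there: P(S_12 ≤ t) = P(N ≥ 12) = 1 − P(N ≤ 11) ≈ 0.5037.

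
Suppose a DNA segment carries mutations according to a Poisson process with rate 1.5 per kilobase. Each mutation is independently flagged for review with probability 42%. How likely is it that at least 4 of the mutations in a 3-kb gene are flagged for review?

Thinning: the mutations that are flagged for review themselves form a Poisson process with rate 0.42 × 1.5 = 0.63 per kilobase.
Over the interval, μ = 0.63 × 3 = 1.89 (a 3-kb gene = 3 kilobases).
P(N ≥ 4) = 1 − P(N ≤ 3) ≈ 0.1236.

0.1236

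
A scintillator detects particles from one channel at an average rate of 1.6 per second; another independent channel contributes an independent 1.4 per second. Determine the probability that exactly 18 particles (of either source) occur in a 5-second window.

0.0706

Independent Poisson processes superpose: combined rate λ = 1.6 + 1.4 = 3 per second.
Over the interval, μ = 3 × 5 = 15 (a 5-second window = 5 seconds).
P(N = 18) = e^(−15) · 15^18/18! ≈ 0.0706.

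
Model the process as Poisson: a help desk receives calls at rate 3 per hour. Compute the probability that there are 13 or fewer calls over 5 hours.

Over the interval, μ = 3 × 5 = 15 (5 hours).
P(N ≤ 13) = Σ_{j=0}^{13} e^(−μ) μ^j/j! ≈ 0.3632.

0.3632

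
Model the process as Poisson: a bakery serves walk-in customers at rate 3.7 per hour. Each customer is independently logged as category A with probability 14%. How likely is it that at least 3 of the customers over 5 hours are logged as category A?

Thinning: the customers that are logged as category A themselves form a Poisson process with rate 0.14 × 3.7 = 0.518 per hour.
Over the interval, μ = 0.518 × 5 = 2.59 (5 hours).
P(N ≥ 3) = 1 − P(N ≤ 2) ≈ 0.4791.

0.4791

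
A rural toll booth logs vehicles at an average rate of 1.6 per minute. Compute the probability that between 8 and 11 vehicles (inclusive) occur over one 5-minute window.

0.4351

Over the interval, μ = 1.6 × 5 = 8 (a 5-minute window = 5 minutes).
P(8 ≤ N ≤ 11) = Σ_{j=8}^{11} e^(−8) · 8^j/j! ≈ 0.4351.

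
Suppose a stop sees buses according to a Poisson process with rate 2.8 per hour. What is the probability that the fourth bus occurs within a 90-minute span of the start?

0.6046

Over the interval, μ = 2.8 × 1.5 = 4.2 (a 90-minute span = 1.5 hours).
The fourth arrival falls in the interval iff at least 4 events occur there: P(S_4 ≤ t) = P(N ≥ 4) = 1 − P(N ≤ 3) ≈ 0.6046.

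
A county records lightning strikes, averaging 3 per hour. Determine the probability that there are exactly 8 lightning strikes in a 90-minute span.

0.0463

Over the interval, μ = 3 × 1.5 = 4.5 (a 90-minute span = 1.5 hours).
P(N = 8) = e^(−μ) μ^8/8! = e^(−4.5) · 4.5^8/40320 ≈ 0.0463.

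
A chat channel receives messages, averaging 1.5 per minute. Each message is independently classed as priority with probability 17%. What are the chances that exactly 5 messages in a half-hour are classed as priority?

0.1039

Thinning: the messages that are classed as priority themselves form a Poisson process with rate 0.17 × 1.5 = 0.255 per minute.
Over the interval, μ = 0.255 × 30 = 7.65 (a half-hour = 30 minutes).
P(N = 5) = e^(−7.65) · 7.65^5/5! ≈ 0.1039.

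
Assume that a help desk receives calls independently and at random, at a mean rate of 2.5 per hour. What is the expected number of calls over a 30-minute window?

1.25

E[N] = λt = 2.5 × 0.5 = 1.25 (a 30-minute window = 0.5 hours).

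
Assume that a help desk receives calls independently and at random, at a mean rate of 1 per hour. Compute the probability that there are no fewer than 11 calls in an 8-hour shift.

0.1841

Over the interval, μ = 1 × 8 = 8 (an 8-hour shift = 8 hours).
P(N ≥ 11) = 1 − P(N ≤ 10) = 1 − Σ_{j=0}^{10} e^(−μ) μ^j/j! ≈ 0.1841.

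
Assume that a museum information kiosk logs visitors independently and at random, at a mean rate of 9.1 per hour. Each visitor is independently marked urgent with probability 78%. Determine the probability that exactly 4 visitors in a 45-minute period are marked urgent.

0.1632

Thinning: the visitors that are marked urgent themselves form a Poisson process with rate 0.78 × 9.1 = 7.098 per hour.
Over the interval, μ = 7.098 × 0.75 = 5.3235 (a 45-minute period = 0.75 hours).
P(N = 4) = e^(−5.3235) · 5.3235^4/4! ≈ 0.1632.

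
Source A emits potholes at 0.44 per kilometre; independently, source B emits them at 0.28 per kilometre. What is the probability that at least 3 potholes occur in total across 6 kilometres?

Independent Poisson processes superpose: combined rate λ = 0.44 + 0.28 = 0.72 per kilometre.
Over the interval, μ = 0.72 × 6 = 4.32 (6 kilometres).
P(N ≥ 3) = 1 − P(N ≤ 2) ≈ 0.8051.

0.8051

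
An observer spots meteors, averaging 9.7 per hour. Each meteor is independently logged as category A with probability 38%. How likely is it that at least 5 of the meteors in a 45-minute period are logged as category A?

0.1468

Thinning: the meteors that are logged as category A themselves form a Poisson process with rate 0.38 × 9.7 = 3.686 per hour.
Over the interval, μ = 3.686 × 0.75 = 2.7645 (a 45-minute period = 0.75 hours).
P(N ≥ 5) = 1 − P(N ≤ 4) ≈ 0.1468.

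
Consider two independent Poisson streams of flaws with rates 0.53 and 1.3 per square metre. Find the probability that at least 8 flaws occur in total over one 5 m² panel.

Independent Poisson processes superpose: combined rate λ = 0.53 + 1.3 = 1.83 per square metre.
Over the interval, μ = 1.83 × 5 = 9.15 (a 5 m² panel = 5 square metres).
P(N ≥ 8) = 1 − P(N ≤ 7) ≈ 0.6934.

0.6934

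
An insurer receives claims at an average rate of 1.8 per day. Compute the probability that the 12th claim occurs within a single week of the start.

Over the interval, μ = 1.8 × 7 = 12.6 (a week = 7 days).
The 12th arrival falls in the interval iff at least 12 events occur there: P(S_12 ≤ t) = P(N ≥ 12) = 1 − P(N ≤ 11) ≈ 0.6050.

0.6050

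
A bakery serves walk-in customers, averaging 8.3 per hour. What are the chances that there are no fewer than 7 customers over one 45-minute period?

Over the interval, μ = 8.3 × 0.75 = 6.225 (a 45-minute period = 0.75 hours).
P(N ≥ 7) = 1 − P(N ≤ 6) = 1 − Σ_{j=0}^{6} e^(−μ) μ^j/j! ≈ 0.4298.

0.4298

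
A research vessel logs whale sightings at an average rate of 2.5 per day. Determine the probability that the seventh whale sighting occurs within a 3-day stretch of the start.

0.6218

Over the interval, μ = 2.5 × 3 = 7.5 (a 3-day stretch = 3 days).
The seventh arrival falls in the interval iff at least 7 events occur there: P(S_7 ≤ t) = P(N ≥ 7) = 1 − P(N ≤ 6) ≈ 0.6218.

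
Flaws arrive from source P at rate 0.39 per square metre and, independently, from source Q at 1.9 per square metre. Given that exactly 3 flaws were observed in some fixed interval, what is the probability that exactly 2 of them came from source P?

0.0722

Given the total, each event is independently from source P with probability p = λ_P/(λ_P+λ_Q) = 0.39/2.29 ≈ 0.1703.
So K ~ Binomial(3, 0.39/2.29): P(K = 2) = C(3,2) · (0.39/2.29)^2 · (1.9/2.29)^1 ≈ 0.0722.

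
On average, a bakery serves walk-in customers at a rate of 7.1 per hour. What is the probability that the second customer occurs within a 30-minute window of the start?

0.8693

Over the interval, μ = 7.1 × 0.5 = 3.55 (a 30-minute window = 0.5 hours).
The second arrival falls in the interval iff at least 2 events occur there: P(S_2 ≤ t) = P(N ≥ 2) = 1 − P(N ≤ 1) ≈ 0.8693.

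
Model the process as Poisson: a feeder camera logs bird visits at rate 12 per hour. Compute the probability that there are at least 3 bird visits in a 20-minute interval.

0.7619

Over the interval, μ = 12 × 1/3 = 4 (a 20-minute interval = 1/3 hours).
P(N ≥ 3) = 1 − P(N ≤ 2) = 1 − Σ_{j=0}^{2} e^(−μ) μ^j/j! ≈ 0.7619.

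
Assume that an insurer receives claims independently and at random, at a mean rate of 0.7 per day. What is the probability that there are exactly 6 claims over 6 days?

Over the interval, μ = 0.7 × 6 = 4.2 (6 days).
P(N = 6) = e^(−μ) μ^6/6! = e^(−4.2) · 4.2^6/720 ≈ 0.1143.

0.1143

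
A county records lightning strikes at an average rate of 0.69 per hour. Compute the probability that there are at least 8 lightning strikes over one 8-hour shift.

Over the interval, μ = 0.69 × 8 = 5.52 (an 8-hour shift = 8 hours).
P(N ≥ 8) = 1 − P(N ≤ 7) = 1 − Σ_{j=0}^{7} e^(−μ) μ^j/j! ≈ 0.1930.

0.1930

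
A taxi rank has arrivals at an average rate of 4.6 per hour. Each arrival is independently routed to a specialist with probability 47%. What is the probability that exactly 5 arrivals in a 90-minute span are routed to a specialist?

Thinning: the arrivals that are routed to a specialist themselves form a Poisson process with rate 0.47 × 4.6 = 2.162 per hour.
Over the interval, μ = 2.162 × 1.5 = 3.243 (a 90-minute span = 1.5 hours).
P(N = 5) = e^(−3.243) · 3.243^5/5! ≈ 0.1167.

0.1167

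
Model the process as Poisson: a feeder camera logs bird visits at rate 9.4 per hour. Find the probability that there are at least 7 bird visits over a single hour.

0.8273

With mean μ = 9.4 per hour,
P(N ≥ 7) = 1 − P(N ≤ 6) = 1 − Σ_{j=0}^{6} e^(−μ) μ^j/j! ≈ 0.8273.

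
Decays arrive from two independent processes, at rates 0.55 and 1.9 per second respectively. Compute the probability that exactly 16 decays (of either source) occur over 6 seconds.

0.0938

Independent Poisson processes superpose: combined rate λ = 0.55 + 1.9 = 2.45 per second.
Over the interval, μ = 2.45 × 6 = 14.7 (6 seconds).
P(N = 16) = e^(−14.7) · 14.7^16/16! ≈ 0.0938.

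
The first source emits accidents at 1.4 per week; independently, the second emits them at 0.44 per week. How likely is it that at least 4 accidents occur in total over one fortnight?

Independent Poisson processes superpose: combined rate λ = 1.4 + 0.44 = 1.84 per week.
Over the interval, μ = 1.84 × 2 = 3.68 (a fortnight = 2 weeks).
P(N ≥ 4) = 1 − P(N ≤ 3) ≈ 0.5017.

0.5017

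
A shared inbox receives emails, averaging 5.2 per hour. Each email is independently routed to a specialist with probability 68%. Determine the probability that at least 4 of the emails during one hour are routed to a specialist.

0.4711

Thinning: the emails that are routed to a specialist themselves form a Poisson process with rate 0.68 × 5.2 = 3.536 per hour.
So μ = 3.536.
P(N ≥ 4) = 1 − P(N ≤ 3) ≈ 0.4711.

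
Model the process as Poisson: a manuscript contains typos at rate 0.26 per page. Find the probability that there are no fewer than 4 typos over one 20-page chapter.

Over the interval, μ = 0.26 × 20 = 5.2 (a 20-page chapter = 20 pages).
P(N ≥ 4) = 1 − P(N ≤ 3) = 1 − Σ_{j=0}^{3} e^(−μ) μ^j/j! ≈ 0.7619.

0.7619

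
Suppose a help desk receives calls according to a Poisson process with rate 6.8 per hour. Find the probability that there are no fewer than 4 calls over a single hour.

With mean μ = 6.8 per hour,
P(N ≥ 4) = 1 − P(N ≤ 3) = 1 − Σ_{j=0}^{3} e^(−μ) μ^j/j! ≈ 0.9072.

0.9072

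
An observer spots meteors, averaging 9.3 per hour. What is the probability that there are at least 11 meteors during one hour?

With mean μ = 9.3 per hour,
P(N ≥ 11) = 1 − P(N ≤ 10) = 1 − Σ_{j=0}^{10} e^(−μ) μ^j/j! ≈ 0.3301.

0.3301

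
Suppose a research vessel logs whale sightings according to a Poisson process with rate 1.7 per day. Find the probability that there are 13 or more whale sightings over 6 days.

Over the interval, μ = 1.7 × 6 = 10.2 (6 days).
P(N ≥ 13) = 1 − P(N ≤ 12) = 1 − Σ_{j=0}^{12} e^(−μ) μ^j/j! ≈ 0.2278.

0.2278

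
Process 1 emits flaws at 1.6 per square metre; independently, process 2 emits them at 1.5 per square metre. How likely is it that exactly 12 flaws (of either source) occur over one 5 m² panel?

0.0745

Independent Poisson processes superpose: combined rate λ = 1.6 + 1.5 = 3.1 per square metre.
Over the interval, μ = 3.1 × 5 = 15.5 (a 5 m² panel = 5 square metres).
P(N = 12) = e^(−15.5) · 15.5^12/12! ≈ 0.0745.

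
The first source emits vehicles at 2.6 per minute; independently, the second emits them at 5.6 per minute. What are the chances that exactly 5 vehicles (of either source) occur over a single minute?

0.0849

Independent Poisson processes superpose: combined rate λ = 2.6 + 5.6 = 8.2 per minute.
So μ = 8.2.
P(N = 5) = e^(−8.2) · 8.2^5/5! ≈ 0.0849.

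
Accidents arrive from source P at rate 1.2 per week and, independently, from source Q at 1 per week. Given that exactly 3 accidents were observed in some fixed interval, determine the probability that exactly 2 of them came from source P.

0.4057

Given the total, each event is independently from source P with probability p = λ_P/(λ_P+λ_Q) = 1.2/2.2 ≈ 0.5455.
So K ~ Binomial(3, 1.2/2.2): P(K = 2) = C(3,2) · (1.2/2.2)^2 · (1/2.2)^1 ≈ 0.4057.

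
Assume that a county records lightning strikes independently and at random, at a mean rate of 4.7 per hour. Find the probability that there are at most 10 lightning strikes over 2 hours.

Over the interval, μ = 4.7 × 2 = 9.4 (2 hours).
P(N ≤ 10) = Σ_{j=0}^{10} e^(−μ) μ^j/j! ≈ 0.6576.

0.6576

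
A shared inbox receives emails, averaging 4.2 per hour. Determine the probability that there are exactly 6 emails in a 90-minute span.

Over the interval, μ = 4.2 × 1.5 = 6.3 (a 90-minute span = 1.5 hours).
P(N = 6) = e^(−μ) μ^6/6! = e^(−6.3) · 6.3^6/720 ≈ 0.1595.

0.1595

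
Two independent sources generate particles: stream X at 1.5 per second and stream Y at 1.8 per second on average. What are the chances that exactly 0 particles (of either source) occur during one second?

0.0369

Independent Poisson processes superpose: combined rate λ = 1.5 + 1.8 = 3.3 per second.
So μ = 3.3.
P(N = 0) = e^(−3.3) · 3.3^0/0! ≈ 0.0369.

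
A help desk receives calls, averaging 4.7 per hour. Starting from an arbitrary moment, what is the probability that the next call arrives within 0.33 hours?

Inter-arrival times are exponential with rate λ = 4.7 per hour.
P(T ≤ 0.33) = 1 − e^(−λt) = 1 − e^(−4.7 × 0.33) = 1 − e^(−1.551) ≈ 0.7880.

0.7880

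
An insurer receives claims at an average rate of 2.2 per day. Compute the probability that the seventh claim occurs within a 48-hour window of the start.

Over the interval, μ = 2.2 × 2 = 4.4 (a 48-hour window = 2 days).
The seventh arrival falls in the interval iff at least 7 events occur there: P(S_7 ≤ t) = P(N ≥ 7) = 1 − P(N ≤ 6) ≈ 0.1564.

0.1564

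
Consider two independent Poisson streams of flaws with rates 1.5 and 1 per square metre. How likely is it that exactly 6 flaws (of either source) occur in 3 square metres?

Independent Poisson processes superpose: combined rate λ = 1.5 + 1 = 2.5 per square metre.
Over the interval, μ = 2.5 × 3 = 7.5 (3 square metres).
P(N = 6) = e^(−7.5) · 7.5^6/6! ≈ 0.1367.

0.1367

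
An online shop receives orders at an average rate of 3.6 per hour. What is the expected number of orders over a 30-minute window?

E[N] = λt = 3.6 × 0.5 = 1.8 (a 30-minute window = 0.5 hours).

1.8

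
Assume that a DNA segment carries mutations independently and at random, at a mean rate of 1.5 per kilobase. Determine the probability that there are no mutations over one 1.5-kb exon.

Over the interval, μ = 1.5 × 1.5 = 2.25 (a 1.5-kb exon = 1.5 kilobases).
P(N = 0) = e^(−μ) μ^0/0! = e^(−2.25) · 2.25^0/1 ≈ 0.1054.

0.1054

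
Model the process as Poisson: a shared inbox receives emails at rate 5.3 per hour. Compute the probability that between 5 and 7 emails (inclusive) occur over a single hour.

With mean μ = 5.3 per hour,
P(5 ≤ N ≤ 7) = Σ_{j=5}^{7} e^(−5.3) · 5.3^j/j! ≈ 0.4440.

0.4440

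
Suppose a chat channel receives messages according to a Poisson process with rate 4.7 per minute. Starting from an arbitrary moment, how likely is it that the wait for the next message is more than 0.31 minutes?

0.2329

The wait for the next event is exponential with rate λ = 4.7 per minute.
P(T > 0.31) = e^(−λt) = e^(−4.7 × 0.31) = e^(−1.457) ≈ 0.2329.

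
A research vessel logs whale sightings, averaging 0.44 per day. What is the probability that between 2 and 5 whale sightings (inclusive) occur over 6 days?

0.6882

Over the interval, μ = 0.44 × 6 = 2.64 (6 days).
P(2 ≤ N ≤ 5) = Σ_{j=2}^{5} e^(−2.64) · 2.64^j/j! ≈ 0.6882.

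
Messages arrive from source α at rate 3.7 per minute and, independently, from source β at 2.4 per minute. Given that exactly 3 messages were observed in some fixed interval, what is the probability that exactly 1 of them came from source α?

0.2817

Given the total, each event is independently from source α with probability p = λ_α/(λ_α+λ_β) = 3.7/6.1 ≈ 0.6066.
So K ~ Binomial(3, 3.7/6.1): P(K = 1) = C(3,1) · (3.7/6.1)^1 · (2.4/6.1)^2 ≈ 0.2817.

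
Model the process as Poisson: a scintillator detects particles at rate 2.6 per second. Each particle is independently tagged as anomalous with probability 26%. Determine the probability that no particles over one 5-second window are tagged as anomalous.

0.0340

Thinning: the particles that are tagged as anomalous themselves form a Poisson process with rate 0.26 × 2.6 = 0.676 per second.
Over the interval, μ = 0.676 × 5 = 3.38 (a 5-second window = 5 seconds).
P(N = 0) = e^(−3.38) · 3.38^0/0! ≈ 0.0340.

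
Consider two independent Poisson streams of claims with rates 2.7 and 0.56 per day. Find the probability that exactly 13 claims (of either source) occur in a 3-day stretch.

0.0680

Independent Poisson processes superpose: combined rate λ = 2.7 + 0.56 = 3.26 per day.
Over the interval, μ = 3.26 × 3 = 9.78 (a 3-day stretch = 3 days).
P(N = 13) = e^(−9.78) · 9.78^13/13! ≈ 0.0680.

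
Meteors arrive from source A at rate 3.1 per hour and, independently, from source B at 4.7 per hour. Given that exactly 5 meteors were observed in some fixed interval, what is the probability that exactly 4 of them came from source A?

0.0752

Given the total, each event is independently from source A with probability p = λ_A/(λ_A+λ_B) = 3.1/7.8 ≈ 0.3974.
So K ~ Binomial(5, 3.1/7.8): P(K = 4) = C(5,4) · (3.1/7.8)^4 · (4.7/7.8)^1 ≈ 0.0752.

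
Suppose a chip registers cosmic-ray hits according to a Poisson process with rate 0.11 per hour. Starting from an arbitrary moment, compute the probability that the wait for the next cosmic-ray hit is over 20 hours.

The wait for the next event is exponential with rate λ = 0.11 per hour.
P(T > 20) = e^(−λt) = e^(−0.11 × 20) = e^(−2.2) ≈ 0.1108.

0.1108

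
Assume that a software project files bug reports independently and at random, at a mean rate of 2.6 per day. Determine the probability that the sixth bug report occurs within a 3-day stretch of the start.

Over the interval, μ = 2.6 × 3 = 7.8 (a 3-day stretch = 3 days).
The sixth arrival falls in the interval iff at least 6 events occur there: P(S_6 ≤ t) = P(N ≥ 6) = 1 − P(N ≤ 5) ≈ 0.7897.

0.7897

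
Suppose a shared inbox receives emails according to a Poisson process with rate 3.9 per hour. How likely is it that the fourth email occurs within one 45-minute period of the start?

Over the interval, μ = 3.9 × 0.75 = 2.925 (a 45-minute period = 0.75 hours).
The fourth arrival falls in the interval iff at least 4 events occur there: P(S_4 ≤ t) = P(N ≥ 4) = 1 − P(N ≤ 3) ≈ 0.3360.

0.3360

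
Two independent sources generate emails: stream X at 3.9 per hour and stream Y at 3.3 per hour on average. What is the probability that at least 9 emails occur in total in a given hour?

0.2973

Independent Poisson processes superpose: combined rate λ = 3.9 + 3.3 = 7.2 per hour.
So μ = 7.2.
P(N ≥ 9) = 1 − P(N ≤ 8) ≈ 0.2973.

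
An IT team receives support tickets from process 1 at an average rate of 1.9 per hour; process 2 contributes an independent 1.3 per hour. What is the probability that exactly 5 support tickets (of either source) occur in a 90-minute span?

Independent Poisson processes superpose: combined rate λ = 1.9 + 1.3 = 3.2 per hour.
Over the interval, μ = 3.2 × 1.5 = 4.8 (a 90-minute span = 1.5 hours).
P(N = 5) = e^(−4.8) · 4.8^5/5! ≈ 0.1747.

0.1747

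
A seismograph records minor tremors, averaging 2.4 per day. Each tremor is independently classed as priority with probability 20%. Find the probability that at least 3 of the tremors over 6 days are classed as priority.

0.5494

Thinning: the tremors that are classed as priority themselves form a Poisson process with rate 0.2 × 2.4 = 0.48 per day.
Over the interval, μ = 0.48 × 6 = 2.88 (6 days).
P(N ≥ 3) = 1 − P(N ≤ 2) ≈ 0.5494.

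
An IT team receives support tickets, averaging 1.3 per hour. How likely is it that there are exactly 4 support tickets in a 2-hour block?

Over the interval, μ = 1.3 × 2 = 2.6 (a 2-hour block = 2 hours).
P(N = 4) = e^(−μ) μ^4/4! = e^(−2.6) · 2.6^4/24 ≈ 0.1414.

0.1414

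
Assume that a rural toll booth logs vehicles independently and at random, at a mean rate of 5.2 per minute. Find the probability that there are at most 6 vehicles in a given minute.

0.7324

With mean μ = 5.2 per minute,
P(N ≤ 6) = Σ_{j=0}^{6} e^(−μ) μ^j/j! ≈ 0.7324.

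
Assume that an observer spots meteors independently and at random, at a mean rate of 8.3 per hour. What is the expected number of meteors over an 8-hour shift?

66.4

E[N] = λt = 8.3 × 8 = 66.4 (an 8-hour shift = 8 hours).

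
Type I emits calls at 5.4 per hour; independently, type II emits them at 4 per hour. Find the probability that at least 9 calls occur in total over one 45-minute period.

Independent Poisson processes superpose: combined rate λ = 5.4 + 4 = 9.4 per hour.
Over the interval, μ = 9.4 × 0.75 = 7.05 (a 45-minute period = 0.75 hours).
P(N ≥ 9) = 1 − P(N ≤ 8) ≈ 0.2775.

0.2775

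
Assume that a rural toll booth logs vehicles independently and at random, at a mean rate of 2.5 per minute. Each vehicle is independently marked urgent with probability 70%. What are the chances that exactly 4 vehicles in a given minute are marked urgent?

Thinning: the vehicles that are marked urgent themselves form a Poisson process with rate 0.7 × 2.5 = 1.75 per minute.
So μ = 1.75.
P(N = 4) = e^(−1.75) · 1.75^4/4! ≈ 0.0679.

0.0679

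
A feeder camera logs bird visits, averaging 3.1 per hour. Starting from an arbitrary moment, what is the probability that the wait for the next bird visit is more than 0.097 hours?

The wait for the next event is exponential with rate λ = 3.1 per hour.
P(T > 0.097) = e^(−λt) = e^(−3.1 × 0.097) = e^(−0.3007) ≈ 0.7403.

0.7403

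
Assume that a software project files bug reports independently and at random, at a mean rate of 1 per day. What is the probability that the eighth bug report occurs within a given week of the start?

0.4013

Over the interval, μ = 1 × 7 = 7 (a week = 7 days).
The eighth arrival falls in the interval iff at least 8 events occur there: P(S_8 ≤ t) = P(N ≥ 8) = 1 − P(N ≤ 7) ≈ 0.4013.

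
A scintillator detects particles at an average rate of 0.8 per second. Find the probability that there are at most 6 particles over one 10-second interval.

Over the interval, μ = 0.8 × 10 = 8 (a 10-second interval = 10 seconds).
P(N ≤ 6) = Σ_{j=0}^{6} e^(−μ) μ^j/j! ≈ 0.3134.

0.3134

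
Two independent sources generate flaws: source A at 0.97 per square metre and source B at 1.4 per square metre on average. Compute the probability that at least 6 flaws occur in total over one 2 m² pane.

0.3385

Independent Poisson processes superpose: combined rate λ = 0.97 + 1.4 = 2.37 per square metre.
Over the interval, μ = 2.37 × 2 = 4.74 (a 2 m² pane = 2 square metres).
P(N ≥ 6) = 1 − P(N ≤ 5) ≈ 0.3385.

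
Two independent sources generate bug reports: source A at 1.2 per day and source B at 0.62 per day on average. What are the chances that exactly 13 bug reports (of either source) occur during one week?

0.1097

Independent Poisson processes superpose: combined rate λ = 1.2 + 0.62 = 1.82 per day.
Over the interval, μ = 1.82 × 7 = 12.74 (a week = 7 days).
P(N = 13) = e^(−12.74) · 12.74^13/13! ≈ 0.1097.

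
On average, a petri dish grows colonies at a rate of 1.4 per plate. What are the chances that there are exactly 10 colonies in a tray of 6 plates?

0.1084

Over the interval, μ = 1.4 × 6 = 8.4 (a tray of 6 plates = 6 plates).
P(N = 10) = e^(−μ) μ^10/10! = e^(−8.4) · 8.4^10/3628800 ≈ 0.1084.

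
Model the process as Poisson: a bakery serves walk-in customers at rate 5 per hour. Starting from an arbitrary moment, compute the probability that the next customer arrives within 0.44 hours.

Inter-arrival times are exponential with rate λ = 5 per hour.
P(T ≤ 0.44) = 1 − e^(−λt) = 1 − e^(−5 × 0.44) = 1 − e^(−2.2) ≈ 0.8892.

0.8892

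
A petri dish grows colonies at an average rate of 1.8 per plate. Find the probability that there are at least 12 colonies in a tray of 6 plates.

0.3969

Over the interval, μ = 1.8 × 6 = 10.8 (a tray of 6 plates = 6 plates).
P(N ≥ 12) = 1 − P(N ≤ 11) = 1 − Σ_{j=0}^{11} e^(−μ) μ^j/j! ≈ 0.3969.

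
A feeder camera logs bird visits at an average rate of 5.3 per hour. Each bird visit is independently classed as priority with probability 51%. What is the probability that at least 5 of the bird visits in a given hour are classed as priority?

Thinning: the bird visits that are classed as priority themselves form a Poisson process with rate 0.51 × 5.3 = 2.703 per hour.
So μ = 2.703.
P(N ≥ 5) = 1 − P(N ≤ 4) ≈ 0.1375.

0.1375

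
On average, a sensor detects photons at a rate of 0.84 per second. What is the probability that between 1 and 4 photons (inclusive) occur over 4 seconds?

0.7169

Over the interval, μ = 0.84 × 4 = 3.36 (4 seconds).
P(1 ≤ N ≤ 4) = Σ_{j=1}^{4} e^(−3.36) · 3.36^j/j! ≈ 0.7169.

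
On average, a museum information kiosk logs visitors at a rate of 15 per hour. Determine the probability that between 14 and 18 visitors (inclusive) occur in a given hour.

0.4563

With mean μ = 15 per hour,
P(14 ≤ N ≤ 18) = Σ_{j=14}^{18} e^(−15) · 15^j/j! ≈ 0.4563.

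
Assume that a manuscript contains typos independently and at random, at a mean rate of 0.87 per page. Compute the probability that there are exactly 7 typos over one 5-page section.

0.0755

Over the interval, μ = 0.87 × 5 = 4.35 (a 5-page section = 5 pages).
P(N = 7) = e^(−μ) μ^7/7! = e^(−4.35) · 4.35^7/5040 ≈ 0.0755.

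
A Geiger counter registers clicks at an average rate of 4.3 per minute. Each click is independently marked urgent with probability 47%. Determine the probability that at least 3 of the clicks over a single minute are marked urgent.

0.3290

Thinning: the clicks that are marked urgent themselves form a Poisson process with rate 0.47 × 4.3 = 2.021 per minute.
So μ = 2.021.
P(N ≥ 3) = 1 − P(N ≤ 2) ≈ 0.3290.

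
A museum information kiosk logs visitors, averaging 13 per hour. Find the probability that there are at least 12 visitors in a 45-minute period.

0.2752

Over the interval, μ = 13 × 0.75 = 9.75 (a 45-minute period = 0.75 hours).
P(N ≥ 12) = 1 − P(N ≤ 11) = 1 − Σ_{j=0}^{11} e^(−μ) μ^j/j! ≈ 0.2752.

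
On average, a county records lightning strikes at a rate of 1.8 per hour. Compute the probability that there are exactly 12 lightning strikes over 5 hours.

Over the interval, μ = 1.8 × 5 = 9 (5 hours).
P(N = 12) = e^(−μ) μ^12/12! = e^(−9) · 9^12/479001600 ≈ 0.0728.

0.0728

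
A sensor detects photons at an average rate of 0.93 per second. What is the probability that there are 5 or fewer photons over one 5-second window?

Over the interval, μ = 0.93 × 5 = 4.65 (a 5-second window = 5 seconds).
P(N ≤ 5) = Σ_{j=0}^{5} e^(−μ) μ^j/j! ≈ 0.6771.

0.6771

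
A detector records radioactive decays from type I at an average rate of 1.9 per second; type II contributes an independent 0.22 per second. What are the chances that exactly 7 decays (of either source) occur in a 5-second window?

Independent Poisson processes superpose: combined rate λ = 1.9 + 0.22 = 2.12 per second.
Over the interval, μ = 2.12 × 5 = 10.6 (a 5-second window = 5 seconds).
P(N = 7) = e^(−10.6) · 10.6^7/7! ≈ 0.0743.

0.0743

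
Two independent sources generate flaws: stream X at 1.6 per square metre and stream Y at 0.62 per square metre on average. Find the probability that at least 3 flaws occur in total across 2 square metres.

0.8196

Independent Poisson processes superpose: combined rate λ = 1.6 + 0.62 = 2.22 per square metre.
Over the interval, μ = 2.22 × 2 = 4.44 (2 square metres).
P(N ≥ 3) = 1 − P(N ≤ 2) ≈ 0.8196.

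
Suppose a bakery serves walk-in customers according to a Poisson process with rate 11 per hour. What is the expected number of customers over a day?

264

E[N] = λt = 11 × 24 = 264 (a day = 24 hours).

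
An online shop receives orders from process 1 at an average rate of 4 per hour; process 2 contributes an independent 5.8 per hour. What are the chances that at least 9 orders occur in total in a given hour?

Independent Poisson processes superpose: combined rate λ = 4 + 5.8 = 9.8 per hour.
So μ = 9.8.
P(N ≥ 9) = 1 − P(N ≤ 8) ≈ 0.6442.

0.6442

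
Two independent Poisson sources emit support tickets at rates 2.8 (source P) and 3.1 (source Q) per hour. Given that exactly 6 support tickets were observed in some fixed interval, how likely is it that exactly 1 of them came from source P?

0.1140

Given the total, each event is independently from source P with probability p = λ_P/(λ_P+λ_Q) = 2.8/5.9 ≈ 0.4746.
So K ~ Binomial(6, 2.8/5.9): P(K = 1) = C(6,1) · (2.8/5.9)^1 · (3.1/5.9)^5 ≈ 0.1140.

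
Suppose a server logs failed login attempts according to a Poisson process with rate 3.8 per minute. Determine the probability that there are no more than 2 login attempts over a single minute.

With mean μ = 3.8 per minute,
P(N ≤ 2) = Σ_{j=0}^{2} e^(−μ) μ^j/j! ≈ 0.2689.

0.2689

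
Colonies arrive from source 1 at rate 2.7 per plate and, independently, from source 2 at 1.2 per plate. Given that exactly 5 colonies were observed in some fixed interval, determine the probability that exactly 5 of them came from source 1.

0.1590

Given the total, each event is independently from source 1 with probability p = λ_1/(λ_1+λ_2) = 2.7/3.9 ≈ 0.6923.
So K ~ Binomial(5, 2.7/3.9): P(K = 5) = C(5,5) · (2.7/3.9)^5 · (1.2/3.9)^0 ≈ 0.1590.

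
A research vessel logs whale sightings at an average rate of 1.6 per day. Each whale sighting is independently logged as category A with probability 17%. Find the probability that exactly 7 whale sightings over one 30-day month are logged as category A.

Thinning: the whale sightings that are logged as category A themselves form a Poisson process with rate 0.17 × 1.6 = 0.272 per day.
Over the interval, μ = 0.272 × 30 = 8.16 (a 30-day month = 30 days).
P(N = 7) = e^(−8.16) · 8.16^7/7! ≈ 0.1366.

0.1366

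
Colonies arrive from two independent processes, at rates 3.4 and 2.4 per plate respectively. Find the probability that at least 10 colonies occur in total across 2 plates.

Independent Poisson processes superpose: combined rate λ = 3.4 + 2.4 = 5.8 per plate.
Over the interval, μ = 5.8 × 2 = 11.6 (2 plates).
P(N ≥ 10) = 1 − P(N ≤ 9) ≈ 0.7209.

0.7209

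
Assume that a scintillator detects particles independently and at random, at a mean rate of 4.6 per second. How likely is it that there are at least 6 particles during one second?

0.3142

With mean μ = 4.6 per second,
P(N ≥ 6) = 1 − P(N ≤ 5) = 1 − Σ_{j=0}^{5} e^(−μ) μ^j/j! ≈ 0.3142.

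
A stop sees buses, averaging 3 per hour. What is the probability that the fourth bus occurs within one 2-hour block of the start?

Over the interval, μ = 3 × 2 = 6 (a 2-hour block = 2 hours).
The fourth arrival falls in the interval iff at least 4 events occur there: P(S_4 ≤ t) = P(N ≥ 4) = 1 − P(N ≤ 3) ≈ 0.8488.

0.8488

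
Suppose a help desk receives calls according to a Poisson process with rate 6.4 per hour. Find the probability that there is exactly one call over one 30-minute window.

0.1304

Over the interval, μ = 6.4 × 0.5 = 3.2 (a 30-minute window = 0.5 hours).
P(N = 1) = e^(−μ) μ^1/1! = e^(−3.2) · 3.2^1/1 ≈ 0.1304.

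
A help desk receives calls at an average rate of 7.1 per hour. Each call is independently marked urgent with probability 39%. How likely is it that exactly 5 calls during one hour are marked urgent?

Thinning: the calls that are marked urgent themselves form a Poisson process with rate 0.39 × 7.1 = 2.769 per hour.
So μ = 2.769.
P(N = 5) = e^(−2.769) · 2.769^5/5! ≈ 0.0851.

0.0851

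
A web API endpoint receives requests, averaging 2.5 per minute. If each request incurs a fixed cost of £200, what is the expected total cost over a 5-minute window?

£2500

E[N] = 2.5 × 5 = 12.5 (a 5-minute window = 5 minutes); E[cost] = 12.5 × £200 = £2500.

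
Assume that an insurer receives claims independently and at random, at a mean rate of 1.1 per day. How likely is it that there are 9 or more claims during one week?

Over the interval, μ = 1.1 × 7 = 7.7 (a week = 7 days).
P(N ≥ 9) = 1 − P(N ≤ 8) = 1 − Σ_{j=0}^{8} e^(−μ) μ^j/j! ≈ 0.3657.

0.3657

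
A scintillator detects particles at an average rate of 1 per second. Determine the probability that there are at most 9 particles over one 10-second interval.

Over the interval, μ = 1 × 10 = 10 (a 10-second interval = 10 seconds).
P(N ≤ 9) = Σ_{j=0}^{9} e^(−μ) μ^j/j! ≈ 0.4579.

0.4579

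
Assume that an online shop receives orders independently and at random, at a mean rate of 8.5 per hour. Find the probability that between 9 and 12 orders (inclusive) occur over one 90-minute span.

Over the interval, μ = 8.5 × 1.5 = 12.75 (a 90-minute span = 1.5 hours).
P(9 ≤ N ≤ 12) = Σ_{j=9}^{12} e^(−12.75) · 12.75^j/j! ≈ 0.3791.

0.3791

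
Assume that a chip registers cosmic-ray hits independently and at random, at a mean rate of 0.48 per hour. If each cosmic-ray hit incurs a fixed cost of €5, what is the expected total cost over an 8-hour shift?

E[N] = 0.48 × 8 = 3.84 (an 8-hour shift = 8 hours); E[cost] = 3.84 × €5 = €19.2.

€19.2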